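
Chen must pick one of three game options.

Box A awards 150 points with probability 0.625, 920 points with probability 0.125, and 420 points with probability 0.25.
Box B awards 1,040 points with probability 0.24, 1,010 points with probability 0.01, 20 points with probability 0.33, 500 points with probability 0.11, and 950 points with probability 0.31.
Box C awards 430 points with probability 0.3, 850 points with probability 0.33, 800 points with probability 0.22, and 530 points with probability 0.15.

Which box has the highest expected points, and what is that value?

Box A = 0.625 × 150 + 0.125 × 920 + 0.25 × 420 = 93.75 + 115 + 105 = 313.75
Box B = 0.24 × 1040 + 0.01 × 1010 + 0.33 × 20 + 0.11 × 500 + 0.31 × 950 = 249.6 + 10.1 + 6.6 + 55 + 294.5 = 615.8
Box C = 0.3 × 430 + 0.33 × 850 + 0.22 × 800 + 0.15 × 530 = 129 + 280.5 + 176 + 79.5 = 665

Box C (665 points)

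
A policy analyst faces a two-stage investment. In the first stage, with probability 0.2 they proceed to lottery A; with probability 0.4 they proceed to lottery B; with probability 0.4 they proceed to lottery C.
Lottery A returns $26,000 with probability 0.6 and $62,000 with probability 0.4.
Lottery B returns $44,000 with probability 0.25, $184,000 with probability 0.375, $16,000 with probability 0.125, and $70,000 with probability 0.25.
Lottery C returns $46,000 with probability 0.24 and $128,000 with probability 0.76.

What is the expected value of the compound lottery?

$91,208

EV(A) = 0.6 × 26000 + 0.4 × 62000 = 15600 + 24800 = 40400
EV(B) = 0.25 × 44000 + 0.375 × 184000 + 0.125 × 16000 + 0.25 × 70000 = 11000 + 69000 + 2000 + 17500 = 99500
EV(C) = 0.24 × 46000 + 0.76 × 128000 = 11040 + 97280 = 108320
Overall = 0.2 × 40400 + 0.4 × 99500 + 0.4 × 108320 = 8080 + 39800 + 43328 = 91208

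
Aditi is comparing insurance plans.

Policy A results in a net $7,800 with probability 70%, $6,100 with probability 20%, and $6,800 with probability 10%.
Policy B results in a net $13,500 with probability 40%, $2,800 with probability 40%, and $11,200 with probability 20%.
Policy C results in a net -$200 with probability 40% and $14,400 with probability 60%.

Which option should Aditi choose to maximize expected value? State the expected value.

Policy B ($8,760)

Policy A = 0.7 × 7800 + 0.2 × 6100 + 0.1 × 6800 = 5460 + 1220 + 680 = 7360
Policy B = 0.4 × 13500 + 0.4 × 2800 + 0.2 × 11200 = 5400 + 1120 + 2240 = 8760
Policy C = 0.4 × (-200) + 0.6 × 14400 = -80 + 8640 = 8560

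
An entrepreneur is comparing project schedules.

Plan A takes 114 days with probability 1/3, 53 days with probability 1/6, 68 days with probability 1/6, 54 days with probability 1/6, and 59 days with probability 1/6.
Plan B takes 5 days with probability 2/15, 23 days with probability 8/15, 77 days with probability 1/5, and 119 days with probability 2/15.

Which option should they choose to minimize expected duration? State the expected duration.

Plan B (44.2 days)

Plan A = 1/3 × 114 + 1/6 × 53 + 1/6 × 68 + 1/6 × 54 + 1/6 × 59 = 38 + 8.8333 + 11.3333 + 9 + 9.8333 = 77
Plan B = 2/15 × 5 + 8/15 × 23 + 1/5 × 77 + 2/15 × 119 = 0.6667 + 12.2667 + 15.4 + 15.8667 = 44.2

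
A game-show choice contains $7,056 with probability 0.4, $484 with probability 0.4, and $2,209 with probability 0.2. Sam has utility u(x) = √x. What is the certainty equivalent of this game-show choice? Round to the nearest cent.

E[u] = 0.4·√7056 + 0.4·√484 + 0.2·√2209 = 0.4·84 + 0.4·22 + 0.2·47 = 51.8
CE = (51.8)² = 2683.24

$2,683.24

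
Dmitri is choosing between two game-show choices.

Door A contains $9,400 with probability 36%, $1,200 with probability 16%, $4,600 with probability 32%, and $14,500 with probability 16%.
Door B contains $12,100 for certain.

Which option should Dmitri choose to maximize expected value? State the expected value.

Door B ($12,100)

Door A = 0.36 × 9400 + 0.16 × 1200 + 0.32 × 4600 + 0.16 × 14500 = 3384 + 192 + 1472 + 2320 = 7368
Door B: 12100 (certain)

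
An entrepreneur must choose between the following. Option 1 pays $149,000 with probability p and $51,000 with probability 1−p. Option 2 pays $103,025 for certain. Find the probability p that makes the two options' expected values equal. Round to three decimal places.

p·149000 + (1−p)·51000 = 103025
98000p + 51000 = 103025
p = (103025 − 51000) / 98000

p = 0.531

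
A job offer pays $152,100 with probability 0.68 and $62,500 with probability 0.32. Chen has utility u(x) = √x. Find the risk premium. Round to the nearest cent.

E[u] = 0.68·√152100 + 0.32·√62500 = 0.68·390 + 0.32·250 = 345.2
CE = (345.2)² = 119163.04
Risk premium = EV − CE = 123428 − 119163.04 = 4264.96

$4,264.96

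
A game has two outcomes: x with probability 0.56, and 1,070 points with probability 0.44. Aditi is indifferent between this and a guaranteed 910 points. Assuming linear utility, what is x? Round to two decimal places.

x = 784.29 points

0.56·x + 0.44·1070 = 910
0.56·x = 910 − 470.8 = 439.2
x = 439.2 / 0.56 = 784.2857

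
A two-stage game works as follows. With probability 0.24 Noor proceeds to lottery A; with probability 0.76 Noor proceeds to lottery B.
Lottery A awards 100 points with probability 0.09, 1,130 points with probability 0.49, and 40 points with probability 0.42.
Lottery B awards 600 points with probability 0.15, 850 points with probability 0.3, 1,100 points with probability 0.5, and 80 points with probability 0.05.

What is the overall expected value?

EV(A) = 0.09 × 100 + 0.49 × 1130 + 0.42 × 40 = 9 + 553.7 + 16.8 = 579.5
EV(B) = 0.15 × 600 + 0.3 × 850 + 0.5 × 1100 + 0.05 × 80 = 90 + 255 + 550 + 4 = 899
Overall = 0.24 × 579.5 + 0.76 × 899 = 139.08 + 683.24 = 822.32

822.32 points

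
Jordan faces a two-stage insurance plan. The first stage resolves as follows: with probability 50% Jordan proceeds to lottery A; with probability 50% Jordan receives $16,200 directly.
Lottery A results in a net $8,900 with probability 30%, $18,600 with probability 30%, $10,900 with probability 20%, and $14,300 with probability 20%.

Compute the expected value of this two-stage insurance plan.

EV(A) = 0.3 × 8900 + 0.3 × 18600 + 0.2 × 10900 + 0.2 × 14300 = 2670 + 5580 + 2180 + 2860 = 13290
Branch B: 16200 (certain)
Overall = 0.5 × 13290 + 0.5 × 16200 = 6645 + 8100 = 14745

$14,745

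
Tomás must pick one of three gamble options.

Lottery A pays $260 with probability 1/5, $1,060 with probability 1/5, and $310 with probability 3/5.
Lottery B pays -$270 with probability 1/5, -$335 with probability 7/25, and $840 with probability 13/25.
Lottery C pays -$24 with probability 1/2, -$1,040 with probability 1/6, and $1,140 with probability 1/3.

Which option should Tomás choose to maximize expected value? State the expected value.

Lottery A = 1/5 × 260 + 1/5 × 1060 + 3/5 × 310 = 52 + 212 + 186 = 450
Lottery B = 1/5 × (-270) + 7/25 × (-335) + 13/25 × 840 = -54 − 93.8 + 436.8 = 289
Lottery C = 1/2 × (-24) + 1/6 × (-1040) + 1/3 × 1140 = -12 − 173.3333 + 380 = 194.6667

Lottery A ($450)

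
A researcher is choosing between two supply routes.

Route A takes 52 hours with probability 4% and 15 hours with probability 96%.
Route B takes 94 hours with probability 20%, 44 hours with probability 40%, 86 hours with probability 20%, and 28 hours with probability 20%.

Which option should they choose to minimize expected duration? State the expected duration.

Route A (16.48 hours)

Route A = 0.04 × 52 + 0.96 × 15 = 2.08 + 14.4 = 16.48
Route B = 0.2 × 94 + 0.4 × 44 + 0.2 × 86 + 0.2 × 28 = 18.8 + 17.6 + 17.2 + 5.6 = 59.2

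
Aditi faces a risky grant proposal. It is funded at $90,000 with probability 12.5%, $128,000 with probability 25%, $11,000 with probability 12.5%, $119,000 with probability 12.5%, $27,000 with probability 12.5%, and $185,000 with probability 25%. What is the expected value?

$109,125

EV = 0.125 × 90000 + 0.25 × 128000 + 0.125 × 11000 + 0.125 × 119000 + 0.125 × 27000 + 0.25 × 185000 = 11250 + 32000 + 1375 + 14875 + 3375 + 46250 = 109125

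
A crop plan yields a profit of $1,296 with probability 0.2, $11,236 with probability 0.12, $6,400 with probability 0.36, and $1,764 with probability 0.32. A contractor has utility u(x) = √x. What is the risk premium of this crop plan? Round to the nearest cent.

E[u] = 0.2·√1296 + 0.12·√11236 + 0.36·√6400 + 0.32·√1764 = 0.2·36 + 0.12·106 + 0.36·80 + 0.32·42 = 62.16
CE = (62.16)² = 3863.8656
Risk premium = EV − CE = 4476 − 3863.8656 = 612.1344

$612.13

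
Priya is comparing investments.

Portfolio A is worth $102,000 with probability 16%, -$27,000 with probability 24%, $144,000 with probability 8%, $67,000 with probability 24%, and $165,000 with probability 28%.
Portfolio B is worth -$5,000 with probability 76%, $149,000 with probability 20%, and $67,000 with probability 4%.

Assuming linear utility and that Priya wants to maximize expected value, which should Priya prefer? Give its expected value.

Portfolio A = 0.16 × 102000 + 0.24 × (-27000) + 0.08 × 144000 + 0.24 × 67000 + 0.28 × 165000 = 16320 − 6480 + 11520 + 16080 + 46200 = 83640
Portfolio B = 0.76 × (-5000) + 0.2 × 149000 + 0.04 × 67000 = -3800 + 29800 + 2680 = 28680

Portfolio A ($83,640)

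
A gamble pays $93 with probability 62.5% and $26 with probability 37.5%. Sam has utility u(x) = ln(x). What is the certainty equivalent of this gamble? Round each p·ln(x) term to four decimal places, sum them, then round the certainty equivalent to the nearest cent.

$57.67

E[u] = 0.625·ln(93) + 0.375·ln(26) = 2.8329 + 1.2218 = 4.0547
CE = e^4.0547 ≈ 57.67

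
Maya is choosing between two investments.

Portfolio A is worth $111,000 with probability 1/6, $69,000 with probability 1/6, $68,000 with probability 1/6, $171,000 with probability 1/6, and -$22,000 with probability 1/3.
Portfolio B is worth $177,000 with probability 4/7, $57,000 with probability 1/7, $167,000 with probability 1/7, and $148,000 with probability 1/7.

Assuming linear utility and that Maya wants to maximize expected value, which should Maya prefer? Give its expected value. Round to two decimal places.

Portfolio A = 1/6 × 111000 + 1/6 × 69000 + 1/6 × 68000 + 1/6 × 171000 + 1/3 × (-22000) = 18500 + 11500 + 11333.3333 + 28500 − 7333.3333 = 62500
Portfolio B = 4/7 × 177000 + 1/7 × 57000 + 1/7 × 167000 + 1/7 × 148000 = 101142.8571 + 8142.8571 + 23857.1429 + 21142.8571 = 154285.7143

Portfolio B ($154,285.71)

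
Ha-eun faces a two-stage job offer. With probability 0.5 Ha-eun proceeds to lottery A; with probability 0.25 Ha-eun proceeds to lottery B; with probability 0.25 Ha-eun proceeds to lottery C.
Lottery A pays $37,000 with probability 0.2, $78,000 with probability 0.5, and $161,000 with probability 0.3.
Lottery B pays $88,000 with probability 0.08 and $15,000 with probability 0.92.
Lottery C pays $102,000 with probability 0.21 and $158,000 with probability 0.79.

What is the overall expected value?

$89,120

EV(A) = 0.2 × 37000 + 0.5 × 78000 + 0.3 × 161000 = 7400 + 39000 + 48300 = 94700
EV(B) = 0.08 × 88000 + 0.92 × 15000 = 7040 + 13800 = 20840
EV(C) = 0.21 × 102000 + 0.79 × 158000 = 21420 + 124820 = 146240
Overall = 0.5 × 94700 + 0.25 × 20840 + 0.25 × 146240 = 47350 + 5210 + 36560 = 89120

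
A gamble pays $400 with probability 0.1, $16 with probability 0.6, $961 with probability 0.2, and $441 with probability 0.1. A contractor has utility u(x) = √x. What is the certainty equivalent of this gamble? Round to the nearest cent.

E[u] = 0.1·√400 + 0.6·√16 + 0.2·√961 + 0.1·√441 = 0.1·20 + 0.6·4 + 0.2·31 + 0.1·21 = 12.7
CE = (12.7)² = 161.29

$161.29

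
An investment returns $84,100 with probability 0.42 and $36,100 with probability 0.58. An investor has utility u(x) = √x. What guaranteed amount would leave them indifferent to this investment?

$53,824

E[u] = 0.42·√84100 + 0.58·√36100 = 0.42·290 + 0.58·190 = 232
CE = (232)² = 53824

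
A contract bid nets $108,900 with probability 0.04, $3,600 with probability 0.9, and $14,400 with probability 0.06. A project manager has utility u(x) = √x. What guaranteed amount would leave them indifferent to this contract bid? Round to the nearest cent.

$5,535.36

E[u] = 0.04·√108900 + 0.9·√3600 + 0.06·√14400 = 0.04·330 + 0.9·60 + 0.06·120 = 74.4
CE = (74.4)² = 5535.36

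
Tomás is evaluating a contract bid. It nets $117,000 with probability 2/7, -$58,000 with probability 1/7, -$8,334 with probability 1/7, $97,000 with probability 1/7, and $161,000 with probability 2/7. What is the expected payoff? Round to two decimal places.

EV = 2/7 × 117000 + 1/7 × (-58000) + 1/7 × (-8334) + 1/7 × 97000 + 2/7 × 161000 = 33428.5714 − 8285.7143 − 1190.5714 + 13857.1429 + 46000 = 83809.4286

$83,809.43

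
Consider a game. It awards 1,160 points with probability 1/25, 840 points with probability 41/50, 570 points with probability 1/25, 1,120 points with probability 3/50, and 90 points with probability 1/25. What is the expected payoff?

EV = 1/25 × 1160 + 41/50 × 840 + 1/25 × 570 + 3/50 × 1120 + 1/25 × 90 = 46.4 + 688.8 + 22.8 + 67.2 + 3.6 = 828.8

828.8 points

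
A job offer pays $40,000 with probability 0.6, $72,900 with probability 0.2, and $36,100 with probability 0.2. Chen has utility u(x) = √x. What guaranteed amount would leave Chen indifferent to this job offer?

$44,944

E[u] = 0.6·√40000 + 0.2·√72900 + 0.2·√36100 = 0.6·200 + 0.2·270 + 0.2·190 = 212
CE = (212)² = 44944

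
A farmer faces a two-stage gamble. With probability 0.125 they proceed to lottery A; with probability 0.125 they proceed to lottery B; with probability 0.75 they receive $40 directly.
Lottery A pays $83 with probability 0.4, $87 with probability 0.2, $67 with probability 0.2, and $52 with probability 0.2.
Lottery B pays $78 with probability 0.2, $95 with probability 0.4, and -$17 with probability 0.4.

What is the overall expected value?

EV(A) = 0.4 × 83 + 0.2 × 87 + 0.2 × 67 + 0.2 × 52 = 33.2 + 17.4 + 13.4 + 10.4 = 74.4
EV(B) = 0.2 × 78 + 0.4 × 95 + 0.4 × (-17) = 15.6 + 38 − 6.8 = 46.8
Branch C: 40 (certain)
Overall = 0.125 × 74.4 + 0.125 × 46.8 + 0.75 × 40 = 9.3 + 5.85 + 30 = 45.15

$45.15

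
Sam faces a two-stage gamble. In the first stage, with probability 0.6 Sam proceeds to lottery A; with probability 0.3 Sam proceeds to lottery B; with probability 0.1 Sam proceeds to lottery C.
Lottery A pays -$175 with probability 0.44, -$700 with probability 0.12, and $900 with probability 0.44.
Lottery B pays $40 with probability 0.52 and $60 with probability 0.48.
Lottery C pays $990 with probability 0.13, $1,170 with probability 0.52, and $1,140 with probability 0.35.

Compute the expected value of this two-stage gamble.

EV(A) = 0.44 × (-175) + 0.12 × (-700) + 0.44 × 900 = -77 − 84 + 396 = 235
EV(B) = 0.52 × 40 + 0.48 × 60 = 20.8 + 28.8 = 49.6
EV(C) = 0.13 × 990 + 0.52 × 1170 + 0.35 × 1140 = 128.7 + 608.4 + 399 = 1136.1
Overall = 0.6 × 235 + 0.3 × 49.6 + 0.1 × 1136.1 = 141 + 14.88 + 113.61 = 269.49

$269.49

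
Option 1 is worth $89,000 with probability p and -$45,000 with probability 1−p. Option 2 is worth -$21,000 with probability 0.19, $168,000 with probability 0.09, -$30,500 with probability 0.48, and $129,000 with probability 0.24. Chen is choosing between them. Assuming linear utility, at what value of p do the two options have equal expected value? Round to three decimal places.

EV(Option 2) = 0.19 × (-21000) + 0.09 × 168000 + 0.48 × (-30500) + 0.24 × 129000 = -3990 + 15120 − 14640 + 30960 = 27450
p·89000 + (1−p)·(-45000) = 27450
134000p − 45000 = 27450
p = (27450 + 45000) / 134000

p = 0.541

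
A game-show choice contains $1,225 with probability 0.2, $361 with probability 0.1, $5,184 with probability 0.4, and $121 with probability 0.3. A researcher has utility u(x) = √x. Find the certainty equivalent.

$1,681

E[u] = 0.2·√1225 + 0.1·√361 + 0.4·√5184 + 0.3·√121 = 0.2·35 + 0.1·19 + 0.4·72 + 0.3·11 = 41
CE = (41)² = 1681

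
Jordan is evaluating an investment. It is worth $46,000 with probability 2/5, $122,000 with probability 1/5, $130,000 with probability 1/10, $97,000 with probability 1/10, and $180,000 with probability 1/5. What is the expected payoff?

EV = 2/5 × 46000 + 1/5 × 122000 + 1/10 × 130000 + 1/10 × 97000 + 1/5 × 180000 = 18400 + 24400 + 13000 + 9700 + 36000 = 101500

$101,500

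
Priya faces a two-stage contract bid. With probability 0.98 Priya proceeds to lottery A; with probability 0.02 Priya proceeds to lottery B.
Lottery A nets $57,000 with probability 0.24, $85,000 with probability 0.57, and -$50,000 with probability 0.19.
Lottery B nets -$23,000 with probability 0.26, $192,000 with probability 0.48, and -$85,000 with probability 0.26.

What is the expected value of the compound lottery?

$52,859

EV(A) = 0.24 × 57000 + 0.57 × 85000 + 0.19 × (-50000) = 13680 + 48450 − 9500 = 52630
EV(B) = 0.26 × (-23000) + 0.48 × 192000 + 0.26 × (-85000) = -5980 + 92160 − 22100 = 64080
Overall = 0.98 × 52630 + 0.02 × 64080 = 51577.4 + 1281.6 = 52859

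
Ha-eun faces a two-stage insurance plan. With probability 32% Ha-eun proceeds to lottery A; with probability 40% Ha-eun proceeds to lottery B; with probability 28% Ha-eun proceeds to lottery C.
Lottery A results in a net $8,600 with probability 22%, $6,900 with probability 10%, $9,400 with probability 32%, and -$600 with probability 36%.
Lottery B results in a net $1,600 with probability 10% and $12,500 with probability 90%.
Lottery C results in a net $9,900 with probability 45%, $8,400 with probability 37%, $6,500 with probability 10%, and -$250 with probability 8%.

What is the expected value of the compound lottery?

EV(A) = 0.22 × 8600 + 0.1 × 6900 + 0.32 × 9400 + 0.36 × (-600) = 1892 + 690 + 3008 − 216 = 5374
EV(B) = 0.1 × 1600 + 0.9 × 12500 = 160 + 11250 = 11410
EV(C) = 0.45 × 9900 + 0.37 × 8400 + 0.1 × 6500 + 0.08 × (-250) = 4455 + 3108 + 650 − 20 = 8193
Overall = 0.32 × 5374 + 0.4 × 11410 + 0.28 × 8193 = 1719.68 + 4564 + 2294.04 = 8577.72

$8,577.72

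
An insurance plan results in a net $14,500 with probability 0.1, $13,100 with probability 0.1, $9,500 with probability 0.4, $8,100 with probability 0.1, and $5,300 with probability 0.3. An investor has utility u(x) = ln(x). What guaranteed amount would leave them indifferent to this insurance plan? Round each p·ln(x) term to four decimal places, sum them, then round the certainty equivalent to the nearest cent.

$8,454.04

E[u] = 0.1·ln(14500) + 0.1·ln(13100) + 0.4·ln(9500) + 0.1·ln(8100) + 0.3·ln(5300) = 0.9582 + 0.9480 + 3.6636 + 0.9000 + 2.5726 = 9.0424
CE = e^9.0424 ≈ 8454.04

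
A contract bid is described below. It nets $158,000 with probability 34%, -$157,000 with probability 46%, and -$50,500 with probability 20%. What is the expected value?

-$28,600

EV = 0.34 × 158000 + 0.46 × (-157000) + 0.2 × (-50500) = 53720 − 72220 − 10100 = -28600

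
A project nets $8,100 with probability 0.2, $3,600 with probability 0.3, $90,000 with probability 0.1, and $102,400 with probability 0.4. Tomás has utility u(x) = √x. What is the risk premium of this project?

E[u] = 0.2·√8100 + 0.3·√3600 + 0.1·√90000 + 0.4·√102400 = 0.2·90 + 0.3·60 + 0.1·300 + 0.4·320 = 194
CE = (194)² = 37636
Risk premium = EV − CE = 52660 − 37636 = 15024

$15,024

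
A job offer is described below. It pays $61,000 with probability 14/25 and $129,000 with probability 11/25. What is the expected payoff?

$90,920

EV = 14/25 × 61000 + 11/25 × 129000 = 34160 + 56760 = 90920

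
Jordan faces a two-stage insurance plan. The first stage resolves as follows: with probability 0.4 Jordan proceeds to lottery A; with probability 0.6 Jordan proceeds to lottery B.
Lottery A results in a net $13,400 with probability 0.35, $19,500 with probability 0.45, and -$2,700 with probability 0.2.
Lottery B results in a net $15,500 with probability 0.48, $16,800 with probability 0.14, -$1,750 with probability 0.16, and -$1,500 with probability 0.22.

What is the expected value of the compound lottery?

$10,679.20

EV(A) = 0.35 × 13400 + 0.45 × 19500 + 0.2 × (-2700) = 4690 + 8775 − 540 = 12925
EV(B) = 0.48 × 15500 + 0.14 × 16800 + 0.16 × (-1750) + 0.22 × (-1500) = 7440 + 2352 − 280 − 330 = 9182
Overall = 0.4 × 12925 + 0.6 × 9182 = 5170 + 5509.2 = 10679.2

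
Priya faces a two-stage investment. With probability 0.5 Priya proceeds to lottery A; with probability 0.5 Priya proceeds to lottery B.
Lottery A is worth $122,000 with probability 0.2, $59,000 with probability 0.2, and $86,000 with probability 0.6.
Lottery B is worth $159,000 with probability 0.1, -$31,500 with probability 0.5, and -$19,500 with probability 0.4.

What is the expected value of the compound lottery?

EV(A) = 0.2 × 122000 + 0.2 × 59000 + 0.6 × 86000 = 24400 + 11800 + 51600 = 87800
EV(B) = 0.1 × 159000 + 0.5 × (-31500) + 0.4 × (-19500) = 15900 − 15750 − 7800 = -7650
Overall = 0.5 × 87800 + 0.5 × (-7650) = 43900 − 3825 = 40075

$40,075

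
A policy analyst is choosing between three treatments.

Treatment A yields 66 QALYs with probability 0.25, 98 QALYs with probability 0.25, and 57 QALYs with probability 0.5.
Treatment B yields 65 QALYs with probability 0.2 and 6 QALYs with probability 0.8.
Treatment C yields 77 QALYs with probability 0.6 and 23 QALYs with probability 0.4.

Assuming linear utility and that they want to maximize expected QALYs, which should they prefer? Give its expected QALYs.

Treatment A (69.5 QALYs)

Treatment A = 0.25 × 66 + 0.25 × 98 + 0.5 × 57 = 16.5 + 24.5 + 28.5 = 69.5
Treatment B = 0.2 × 65 + 0.8 × 6 = 13 + 4.8 = 17.8
Treatment C = 0.6 × 77 + 0.4 × 23 = 46.2 + 9.2 = 55.4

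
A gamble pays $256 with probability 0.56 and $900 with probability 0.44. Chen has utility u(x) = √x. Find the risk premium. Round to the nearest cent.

$48.29

E[u] = 0.56·√256 + 0.44·√900 = 0.56·16 + 0.44·30 = 22.16
CE = (22.16)² = 491.0656
Risk premium = EV − CE = 539.36 − 491.0656 = 48.2944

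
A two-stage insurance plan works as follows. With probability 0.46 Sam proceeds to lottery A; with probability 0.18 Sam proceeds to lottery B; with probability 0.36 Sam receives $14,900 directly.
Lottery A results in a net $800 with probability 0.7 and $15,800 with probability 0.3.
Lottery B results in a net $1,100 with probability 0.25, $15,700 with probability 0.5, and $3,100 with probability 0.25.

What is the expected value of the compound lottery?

$9,404

EV(A) = 0.7 × 800 + 0.3 × 15800 = 560 + 4740 = 5300
EV(B) = 0.25 × 1100 + 0.5 × 15700 + 0.25 × 3100 = 275 + 7850 + 775 = 8900
Branch C: 14900 (certain)
Overall = 0.46 × 5300 + 0.18 × 8900 + 0.36 × 14900 = 2438 + 1602 + 5364 = 9404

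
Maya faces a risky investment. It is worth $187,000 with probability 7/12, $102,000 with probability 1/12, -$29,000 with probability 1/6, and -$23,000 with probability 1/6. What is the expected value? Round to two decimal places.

EV = 7/12 × 187000 + 1/12 × 102000 + 1/6 × (-29000) + 1/6 × (-23000) = 109083.3333 + 8500 − 4833.3333 − 3833.3333 = 108916.6667

$108,916.67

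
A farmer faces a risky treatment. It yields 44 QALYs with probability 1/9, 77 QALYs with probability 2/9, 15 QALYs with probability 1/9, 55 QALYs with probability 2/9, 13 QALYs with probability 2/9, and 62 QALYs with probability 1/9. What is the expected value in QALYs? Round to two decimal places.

EV = 1/9 × 44 + 2/9 × 77 + 1/9 × 15 + 2/9 × 55 + 2/9 × 13 + 1/9 × 62 = 4.8889 + 17.1111 + 1.6667 + 12.2222 + 2.8889 + 6.8889 = 45.6667

45.67 QALYs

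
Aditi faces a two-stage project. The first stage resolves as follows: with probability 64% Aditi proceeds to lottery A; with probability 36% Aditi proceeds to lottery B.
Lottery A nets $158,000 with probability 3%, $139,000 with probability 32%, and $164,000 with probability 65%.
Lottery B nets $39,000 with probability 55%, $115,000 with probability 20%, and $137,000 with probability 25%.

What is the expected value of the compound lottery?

$128,056.80

EV(A) = 0.03 × 158000 + 0.32 × 139000 + 0.65 × 164000 = 4740 + 44480 + 106600 = 155820
EV(B) = 0.55 × 39000 + 0.2 × 115000 + 0.25 × 137000 = 21450 + 23000 + 34250 = 78700
Overall = 0.64 × 155820 + 0.36 × 78700 = 99724.8 + 28332 = 128056.8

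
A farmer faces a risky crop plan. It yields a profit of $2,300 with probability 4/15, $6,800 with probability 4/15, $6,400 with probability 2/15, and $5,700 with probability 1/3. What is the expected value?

EV = 4/15 × 2300 + 4/15 × 6800 + 2/15 × 6400 + 1/3 × 5700 = 613.3333 + 1813.3333 + 853.3333 + 1900 = 5180

$5,180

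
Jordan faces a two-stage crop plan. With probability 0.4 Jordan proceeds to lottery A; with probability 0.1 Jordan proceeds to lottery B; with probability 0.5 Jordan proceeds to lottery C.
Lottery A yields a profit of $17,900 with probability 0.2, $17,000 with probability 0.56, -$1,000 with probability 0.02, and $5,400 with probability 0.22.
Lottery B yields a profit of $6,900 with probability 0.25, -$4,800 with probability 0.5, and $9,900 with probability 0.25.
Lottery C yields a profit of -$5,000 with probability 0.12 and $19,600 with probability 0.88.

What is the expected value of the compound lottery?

$14,211.20

EV(A) = 0.2 × 17900 + 0.56 × 17000 + 0.02 × (-1000) + 0.22 × 5400 = 3580 + 9520 − 20 + 1188 = 14268
EV(B) = 0.25 × 6900 + 0.5 × (-4800) + 0.25 × 9900 = 1725 − 2400 + 2475 = 1800
EV(C) = 0.12 × (-5000) + 0.88 × 19600 = -600 + 17248 = 16648
Overall = 0.4 × 14268 + 0.1 × 1800 + 0.5 × 16648 = 5707.2 + 180 + 8324 = 14211.2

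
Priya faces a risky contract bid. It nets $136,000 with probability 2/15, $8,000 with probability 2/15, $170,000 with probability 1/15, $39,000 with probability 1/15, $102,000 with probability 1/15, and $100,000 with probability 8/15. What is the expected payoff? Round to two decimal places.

EV = 2/15 × 136000 + 2/15 × 8000 + 1/15 × 170000 + 1/15 × 39000 + 1/15 × 102000 + 8/15 × 100000 = 18133.3333 + 1066.6667 + 11333.3333 + 2600 + 6800 + 53333.3333 = 93266.6667

$93,266.67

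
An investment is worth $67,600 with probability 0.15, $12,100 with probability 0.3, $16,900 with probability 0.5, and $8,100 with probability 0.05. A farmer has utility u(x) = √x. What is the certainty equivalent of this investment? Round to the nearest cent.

E[u] = 0.15·√67600 + 0.3·√12100 + 0.5·√16900 + 0.05·√8100 = 0.15·260 + 0.3·110 + 0.5·130 + 0.05·90 = 141.5
CE = (141.5)² = 20022.25

$20,022.25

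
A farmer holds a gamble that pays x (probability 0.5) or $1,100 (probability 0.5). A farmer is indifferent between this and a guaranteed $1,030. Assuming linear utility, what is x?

x = $960

0.5·x + 0.5·1100 = 1030
0.5·x = 1030 − 550 = 480
x = 480 / 0.5 = 960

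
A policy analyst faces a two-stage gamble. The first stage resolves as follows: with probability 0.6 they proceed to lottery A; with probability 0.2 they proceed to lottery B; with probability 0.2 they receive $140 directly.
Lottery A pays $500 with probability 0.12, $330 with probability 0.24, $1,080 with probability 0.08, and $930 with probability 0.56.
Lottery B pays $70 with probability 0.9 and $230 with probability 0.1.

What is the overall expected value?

$493.04

EV(A) = 0.12 × 500 + 0.24 × 330 + 0.08 × 1080 + 0.56 × 930 = 60 + 79.2 + 86.4 + 520.8 = 746.4
EV(B) = 0.9 × 70 + 0.1 × 230 = 63 + 23 = 86
Branch C: 140 (certain)
Overall = 0.6 × 746.4 + 0.2 × 86 + 0.2 × 140 = 447.84 + 17.2 + 28 = 493.04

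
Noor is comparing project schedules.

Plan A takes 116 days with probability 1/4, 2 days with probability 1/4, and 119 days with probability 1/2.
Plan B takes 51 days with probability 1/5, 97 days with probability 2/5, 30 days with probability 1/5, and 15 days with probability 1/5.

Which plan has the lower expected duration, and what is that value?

Plan B (58 days)

Plan A = 1/4 × 116 + 1/4 × 2 + 1/2 × 119 = 29 + 0.5 + 59.5 = 89
Plan B = 1/5 × 51 + 2/5 × 97 + 1/5 × 30 + 1/5 × 15 = 10.2 + 38.8 + 6 + 3 = 58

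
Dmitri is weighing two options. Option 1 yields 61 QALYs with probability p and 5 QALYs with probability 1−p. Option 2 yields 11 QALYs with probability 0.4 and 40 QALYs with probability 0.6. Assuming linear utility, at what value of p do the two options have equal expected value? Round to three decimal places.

p = 0.418

EV(Option 2) = 0.4 × 11 + 0.6 × 40 = 4.4 + 24 = 28.4
p·61 + (1−p)·5 = 28.4
56p + 5 = 28.4
p = (28.4 − 5) / 56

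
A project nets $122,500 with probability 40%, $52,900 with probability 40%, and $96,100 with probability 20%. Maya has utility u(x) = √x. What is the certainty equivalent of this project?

$86,436

E[u] = 0.4·√122500 + 0.4·√52900 + 0.2·√96100 = 0.4·350 + 0.4·230 + 0.2·310 = 294
CE = (294)² = 86436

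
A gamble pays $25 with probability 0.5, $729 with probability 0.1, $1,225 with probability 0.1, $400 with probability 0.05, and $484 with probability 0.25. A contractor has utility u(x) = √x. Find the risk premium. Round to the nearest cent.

E[u] = 0.5·√25 + 0.1·√729 + 0.1·√1225 + 0.05·√400 + 0.25·√484 = 0.5·5 + 0.1·27 + 0.1·35 + 0.05·20 + 0.25·22 = 15.2
CE = (15.2)² = 231.04
Risk premium = EV − CE = 348.9 − 231.04 = 117.86

$117.86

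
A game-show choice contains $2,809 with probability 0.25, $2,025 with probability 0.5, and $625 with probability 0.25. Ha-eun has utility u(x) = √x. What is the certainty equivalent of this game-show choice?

E[u] = 0.25·√2809 + 0.5·√2025 + 0.25·√625 = 0.25·53 + 0.5·45 + 0.25·25 = 42
CE = (42)² = 1764

$1,764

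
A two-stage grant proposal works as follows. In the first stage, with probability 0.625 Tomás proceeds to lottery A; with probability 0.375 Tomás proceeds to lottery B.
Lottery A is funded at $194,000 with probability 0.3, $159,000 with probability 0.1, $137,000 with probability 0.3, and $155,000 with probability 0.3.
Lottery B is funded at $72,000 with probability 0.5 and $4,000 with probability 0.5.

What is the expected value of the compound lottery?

$115,312.50

EV(A) = 0.3 × 194000 + 0.1 × 159000 + 0.3 × 137000 + 0.3 × 155000 = 58200 + 15900 + 41100 + 46500 = 161700
EV(B) = 0.5 × 72000 + 0.5 × 4000 = 36000 + 2000 = 38000
Overall = 0.625 × 161700 + 0.375 × 38000 = 101062.5 + 14250 = 115312.5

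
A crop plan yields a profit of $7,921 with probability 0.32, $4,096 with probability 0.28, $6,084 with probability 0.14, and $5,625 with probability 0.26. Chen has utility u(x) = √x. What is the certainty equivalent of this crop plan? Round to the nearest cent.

E[u] = 0.32·√7921 + 0.28·√4096 + 0.14·√6084 + 0.26·√5625 = 0.32·89 + 0.28·64 + 0.14·78 + 0.26·75 = 76.82
CE = (76.82)² = 5901.3124

$5,901.31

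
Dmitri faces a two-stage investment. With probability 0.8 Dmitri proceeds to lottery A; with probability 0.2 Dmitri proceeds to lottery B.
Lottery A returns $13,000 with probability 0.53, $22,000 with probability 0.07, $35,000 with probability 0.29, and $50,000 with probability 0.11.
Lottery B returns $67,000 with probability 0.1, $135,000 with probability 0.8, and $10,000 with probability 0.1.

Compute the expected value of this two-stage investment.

EV(A) = 0.53 × 13000 + 0.07 × 22000 + 0.29 × 35000 + 0.11 × 50000 = 6890 + 1540 + 10150 + 5500 = 24080
EV(B) = 0.1 × 67000 + 0.8 × 135000 + 0.1 × 10000 = 6700 + 108000 + 1000 = 115700
Overall = 0.8 × 24080 + 0.2 × 115700 = 19264 + 23140 = 42404

$42,404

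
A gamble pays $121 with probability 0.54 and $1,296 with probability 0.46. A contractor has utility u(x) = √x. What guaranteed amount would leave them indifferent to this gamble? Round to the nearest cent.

$506.25

E[u] = 0.54·√121 + 0.46·√1296 = 0.54·11 + 0.46·36 = 22.5
CE = (22.5)² = 506.25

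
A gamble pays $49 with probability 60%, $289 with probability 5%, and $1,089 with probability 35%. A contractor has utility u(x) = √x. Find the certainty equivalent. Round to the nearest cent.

$275.56

E[u] = 0.6·√49 + 0.05·√289 + 0.35·√1089 = 0.6·7 + 0.05·17 + 0.35·33 = 16.6
CE = (16.6)² = 275.56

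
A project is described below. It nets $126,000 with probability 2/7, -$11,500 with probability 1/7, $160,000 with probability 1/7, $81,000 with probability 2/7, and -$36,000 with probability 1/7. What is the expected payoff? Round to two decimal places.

$75,214.29

EV = 2/7 × 126000 + 1/7 × (-11500) + 1/7 × 160000 + 2/7 × 81000 + 1/7 × (-36000) = 36000 − 1642.8571 + 22857.1429 + 23142.8571 − 5142.8571 = 75214.2857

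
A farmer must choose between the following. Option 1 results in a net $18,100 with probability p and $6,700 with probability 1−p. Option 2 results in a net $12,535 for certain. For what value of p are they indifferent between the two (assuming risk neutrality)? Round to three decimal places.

p·18100 + (1−p)·6700 = 12535
11400p + 6700 = 12535
p = (12535 − 6700) / 11400

p = 0.512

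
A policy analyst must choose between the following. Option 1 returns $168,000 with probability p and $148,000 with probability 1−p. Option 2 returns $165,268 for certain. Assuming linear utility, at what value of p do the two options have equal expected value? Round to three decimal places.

p·168000 + (1−p)·148000 = 165268
20000p + 148000 = 165268
p = (165268 − 148000) / 20000

p = 0.863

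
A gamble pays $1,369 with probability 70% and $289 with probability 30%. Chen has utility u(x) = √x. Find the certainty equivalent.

$961

E[u] = 0.7·√1369 + 0.3·√289 = 0.7·37 + 0.3·17 = 31
CE = (31)² = 961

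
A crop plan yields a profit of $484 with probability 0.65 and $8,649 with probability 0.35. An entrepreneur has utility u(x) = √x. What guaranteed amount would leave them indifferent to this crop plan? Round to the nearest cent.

E[u] = 0.65·√484 + 0.35·√8649 = 0.65·22 + 0.35·93 = 46.85
CE = (46.85)² = 2194.9225

$2,194.92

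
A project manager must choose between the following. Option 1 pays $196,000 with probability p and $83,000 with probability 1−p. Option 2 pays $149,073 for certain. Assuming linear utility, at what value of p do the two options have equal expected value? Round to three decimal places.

p = 0.585

p·196000 + (1−p)·83000 = 149073
113000p + 83000 = 149073
p = (149073 − 83000) / 113000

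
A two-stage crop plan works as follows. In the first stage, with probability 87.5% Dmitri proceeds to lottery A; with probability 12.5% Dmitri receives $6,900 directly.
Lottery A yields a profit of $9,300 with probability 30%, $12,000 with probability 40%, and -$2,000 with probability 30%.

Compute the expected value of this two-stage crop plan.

$6,978.75

EV(A) = 0.3 × 9300 + 0.4 × 12000 + 0.3 × (-2000) = 2790 + 4800 − 600 = 6990
Branch B: 6900 (certain)
Overall = 0.875 × 6990 + 0.125 × 6900 = 6116.25 + 862.5 = 6978.75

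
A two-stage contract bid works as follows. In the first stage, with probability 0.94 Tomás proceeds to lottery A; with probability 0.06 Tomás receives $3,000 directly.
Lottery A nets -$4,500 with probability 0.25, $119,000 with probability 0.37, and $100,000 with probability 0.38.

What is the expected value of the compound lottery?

EV(A) = 0.25 × (-4500) + 0.37 × 119000 + 0.38 × 100000 = -1125 + 44030 + 38000 = 80905
Branch B: 3000 (certain)
Overall = 0.94 × 80905 + 0.06 × 3000 = 76050.7 + 180 = 76230.7

$76,230.70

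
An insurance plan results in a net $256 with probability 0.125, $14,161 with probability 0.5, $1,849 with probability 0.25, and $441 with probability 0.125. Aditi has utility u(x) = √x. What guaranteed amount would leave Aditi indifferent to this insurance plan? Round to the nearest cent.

E[u] = 0.125·√256 + 0.5·√14161 + 0.25·√1849 + 0.125·√441 = 0.125·16 + 0.5·119 + 0.25·43 + 0.125·21 = 74.875
CE = (74.875)² = 5606.265625

$5,606.27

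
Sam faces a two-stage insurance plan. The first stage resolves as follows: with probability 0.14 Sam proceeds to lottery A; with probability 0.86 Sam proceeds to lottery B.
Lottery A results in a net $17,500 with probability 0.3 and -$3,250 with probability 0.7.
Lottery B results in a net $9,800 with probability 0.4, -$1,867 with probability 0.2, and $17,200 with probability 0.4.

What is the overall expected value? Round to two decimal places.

$9,383.38

EV(A) = 0.3 × 17500 + 0.7 × (-3250) = 5250 − 2275 = 2975
EV(B) = 0.4 × 9800 + 0.2 × (-1867) + 0.4 × 17200 = 3920 − 373.4 + 6880 = 10426.6
Overall = 0.14 × 2975 + 0.86 × 10426.6 = 416.5 + 8966.876 = 9383.376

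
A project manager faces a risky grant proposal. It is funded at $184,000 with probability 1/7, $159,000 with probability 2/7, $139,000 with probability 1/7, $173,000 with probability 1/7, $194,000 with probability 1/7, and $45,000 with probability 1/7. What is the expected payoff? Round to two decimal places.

EV = 1/7 × 184000 + 2/7 × 159000 + 1/7 × 139000 + 1/7 × 173000 + 1/7 × 194000 + 1/7 × 45000 = 26285.7143 + 45428.5714 + 19857.1429 + 24714.2857 + 27714.2857 + 6428.5714 = 150428.5714

$150,428.57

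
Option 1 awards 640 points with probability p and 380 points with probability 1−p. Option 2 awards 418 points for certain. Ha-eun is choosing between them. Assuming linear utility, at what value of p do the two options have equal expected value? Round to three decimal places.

p·640 + (1−p)·380 = 418
260p + 380 = 418
p = (418 − 380) / 260

p = 0.146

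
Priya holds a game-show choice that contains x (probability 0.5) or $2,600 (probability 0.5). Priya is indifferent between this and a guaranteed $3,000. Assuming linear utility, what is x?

x = $3,400

0.5·x + 0.5·2600 = 3000
0.5·x = 3000 − 1300 = 1700
x = 1700 / 0.5 = 3400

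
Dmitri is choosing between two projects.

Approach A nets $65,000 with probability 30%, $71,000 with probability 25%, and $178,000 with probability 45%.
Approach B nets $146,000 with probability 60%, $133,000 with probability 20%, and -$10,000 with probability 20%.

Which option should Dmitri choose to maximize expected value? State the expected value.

Approach A = 0.3 × 65000 + 0.25 × 71000 + 0.45 × 178000 = 19500 + 17750 + 80100 = 117350
Approach B = 0.6 × 146000 + 0.2 × 133000 + 0.2 × (-10000) = 87600 + 26600 − 2000 = 112200

Approach A ($117,350)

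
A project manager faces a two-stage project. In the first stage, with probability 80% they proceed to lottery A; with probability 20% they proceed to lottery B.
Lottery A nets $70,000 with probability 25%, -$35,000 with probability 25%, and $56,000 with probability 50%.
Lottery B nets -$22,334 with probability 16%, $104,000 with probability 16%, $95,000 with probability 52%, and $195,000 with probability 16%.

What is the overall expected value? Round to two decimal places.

EV(A) = 0.25 × 70000 + 0.25 × (-35000) + 0.5 × 56000 = 17500 − 8750 + 28000 = 36750
EV(B) = 0.16 × (-22334) + 0.16 × 104000 + 0.52 × 95000 + 0.16 × 195000 = -3573.44 + 16640 + 49400 + 31200 = 93666.56
Overall = 0.8 × 36750 + 0.2 × 93666.56 = 29400 + 18733.312 = 48133.312

$48,133.31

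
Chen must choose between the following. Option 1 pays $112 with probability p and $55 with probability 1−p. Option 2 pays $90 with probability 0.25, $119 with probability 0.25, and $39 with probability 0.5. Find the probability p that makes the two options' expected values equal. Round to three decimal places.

EV(Option 2) = 0.25 × 90 + 0.25 × 119 + 0.5 × 39 = 22.5 + 29.75 + 19.5 = 71.75
p·112 + (1−p)·55 = 71.75
57p + 55 = 71.75
p = (71.75 − 55) / 57

p = 0.294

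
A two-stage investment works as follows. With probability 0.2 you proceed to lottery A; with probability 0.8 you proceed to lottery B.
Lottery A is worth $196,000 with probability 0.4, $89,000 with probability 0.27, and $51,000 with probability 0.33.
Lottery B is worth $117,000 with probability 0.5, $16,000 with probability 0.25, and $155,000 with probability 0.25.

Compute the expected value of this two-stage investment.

EV(A) = 0.4 × 196000 + 0.27 × 89000 + 0.33 × 51000 = 78400 + 24030 + 16830 = 119260
EV(B) = 0.5 × 117000 + 0.25 × 16000 + 0.25 × 155000 = 58500 + 4000 + 38750 = 101250
Overall = 0.2 × 119260 + 0.8 × 101250 = 23852 + 81000 = 104852

$104,852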